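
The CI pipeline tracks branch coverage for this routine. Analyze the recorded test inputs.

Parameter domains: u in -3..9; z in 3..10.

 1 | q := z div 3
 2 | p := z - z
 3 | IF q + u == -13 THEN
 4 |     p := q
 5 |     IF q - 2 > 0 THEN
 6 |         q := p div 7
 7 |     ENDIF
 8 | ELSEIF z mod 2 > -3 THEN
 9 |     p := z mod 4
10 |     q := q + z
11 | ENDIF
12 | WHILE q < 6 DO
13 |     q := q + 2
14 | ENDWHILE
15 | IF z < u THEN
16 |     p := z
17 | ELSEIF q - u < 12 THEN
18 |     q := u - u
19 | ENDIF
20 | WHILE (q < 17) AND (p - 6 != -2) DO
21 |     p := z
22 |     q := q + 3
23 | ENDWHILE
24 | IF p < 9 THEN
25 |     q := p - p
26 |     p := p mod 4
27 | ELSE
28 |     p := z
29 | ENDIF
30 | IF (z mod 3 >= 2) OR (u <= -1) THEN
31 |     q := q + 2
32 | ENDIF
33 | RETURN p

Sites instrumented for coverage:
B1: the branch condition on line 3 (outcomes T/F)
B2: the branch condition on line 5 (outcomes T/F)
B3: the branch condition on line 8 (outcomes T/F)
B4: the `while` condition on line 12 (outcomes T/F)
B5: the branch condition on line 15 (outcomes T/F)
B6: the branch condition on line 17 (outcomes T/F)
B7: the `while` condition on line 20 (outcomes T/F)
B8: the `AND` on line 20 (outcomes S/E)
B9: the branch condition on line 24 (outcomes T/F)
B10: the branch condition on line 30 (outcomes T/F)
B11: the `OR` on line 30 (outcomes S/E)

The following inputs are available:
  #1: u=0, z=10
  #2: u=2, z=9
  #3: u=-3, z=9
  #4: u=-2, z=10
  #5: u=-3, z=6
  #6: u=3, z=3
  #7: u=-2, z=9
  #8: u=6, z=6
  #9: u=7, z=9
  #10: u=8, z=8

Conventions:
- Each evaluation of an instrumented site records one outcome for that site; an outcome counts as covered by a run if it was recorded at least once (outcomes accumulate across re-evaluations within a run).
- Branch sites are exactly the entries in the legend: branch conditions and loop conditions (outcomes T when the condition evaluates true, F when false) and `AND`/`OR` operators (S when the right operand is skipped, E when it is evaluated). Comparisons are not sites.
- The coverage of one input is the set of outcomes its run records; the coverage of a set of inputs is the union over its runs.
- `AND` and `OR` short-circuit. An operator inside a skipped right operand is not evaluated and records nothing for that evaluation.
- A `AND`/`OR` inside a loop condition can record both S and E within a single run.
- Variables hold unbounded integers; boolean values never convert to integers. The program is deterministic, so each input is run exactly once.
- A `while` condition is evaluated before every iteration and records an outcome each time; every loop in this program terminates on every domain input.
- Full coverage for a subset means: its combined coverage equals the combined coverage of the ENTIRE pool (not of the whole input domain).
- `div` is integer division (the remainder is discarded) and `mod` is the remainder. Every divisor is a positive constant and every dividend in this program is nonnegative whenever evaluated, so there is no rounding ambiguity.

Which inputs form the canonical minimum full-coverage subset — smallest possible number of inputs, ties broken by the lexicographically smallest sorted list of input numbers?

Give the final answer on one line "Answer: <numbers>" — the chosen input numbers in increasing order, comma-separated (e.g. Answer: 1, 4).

test 1 (u=0, z=10) fires B1->F, B3->T, B4->F, B5->F, B6->F, B8->E, B7->T, B8->E, B7->T, B8->S, B7->F, B9->F, B11->E, B10->F; hits B1=F, B3=T, B4=F, B5=F, B6=F, B7=T, B7=F, B8=S, B8=E, B9=F, B10=F, B11=E
test 2 (u=2, z=9) fires B1->F, B3->T, B4->F, B5->F, B6->T, B8->E, B7->T, B8->E, B7->T, B8->E, B7->T, B8->E, B7->T, B8->E, ...; hits B1=F, B3=T, B4=F, B5=F, B6=T, B7=T, B7=F, B8=S, B8=E, B9=F, B10=F, B11=E
test 3 (u=-3, z=9) fires B1->F, B3->T, B4->F, B5->F, B6->F, B8->E, B7->T, B8->E, B7->T, B8->S, B7->F, B9->F, B11->E, B10->T; hits B1=F, B3=T, B4=F, B5=F, B6=F, B7=T, B7=F, B8=S, B8=E, B9=F, B10=T, B11=E
test 4 (u=-2, z=10) fires B1->F, B3->T, B4->F, B5->F, B6->F, B8->E, B7->T, B8->E, B7->T, B8->S, B7->F, B9->F, B11->E, B10->T; hits B1=F, B3=T, B4=F, B5=F, B6=F, B7=T, B7=F, B8=S, B8=E, B9=F, B10=T, B11=E
test 5 (u=-3, z=6) fires B1->F, B3->T, B4->F, B5->F, B6->T, B8->E, B7->T, B8->E, B7->T, B8->E, B7->T, B8->E, B7->T, B8->E, ...; hits B1=F, B3=T, B4=F, B5=F, B6=T, B7=T, B7=F, B8=S, B8=E, B9=T, B10=T, B11=E
test 6 (u=3, z=3) fires B1->F, B3->T, B4->T, B4->F, B5->F, B6->T, B8->E, B7->T, B8->E, B7->T, B8->E, B7->T, B8->E, B7->T, ...; hits B1=F, B3=T, B4=T, B4=F, B5=F, B6=T, B7=T, B7=F, B8=S, B8=E, B9=T, B10=F, B11=E
test 7 (u=-2, z=9) fires B1->F, B3->T, B4->F, B5->F, B6->F, B8->E, B7->T, B8->E, B7->T, B8->S, B7->F, B9->F, B11->E, B10->T; hits B1=F, B3=T, B4=F, B5=F, B6=F, B7=T, B7=F, B8=S, B8=E, B9=F, B10=T, B11=E
test 8 (u=6, z=6) fires B1->F, B3->T, B4->F, B5->F, B6->T, B8->E, B7->T, B8->E, B7->T, B8->E, B7->T, B8->E, B7->T, B8->E, ...; hits B1=F, B3=T, B4=F, B5=F, B6=T, B7=T, B7=F, B8=S, B8=E, B9=T, B10=F, B11=E
test 9 (u=7, z=9) fires B1->F, B3->T, B4->F, B5->F, B6->T, B8->E, B7->T, B8->E, B7->T, B8->E, B7->T, B8->E, B7->T, B8->E, ...; hits B1=F, B3=T, B4=F, B5=F, B6=T, B7=T, B7=F, B8=S, B8=E, B9=F, B10=F, B11=E
test 10 (u=8, z=8) fires B1->F, B3->T, B4->F, B5->F, B6->T, B8->E, B7->T, B8->E, B7->T, B8->E, B7->T, B8->E, B7->T, B8->E, ...; hits B1=F, B3=T, B4=F, B5=F, B6=T, B7=T, B7=F, B8=S, B8=E, B9=T, B10=T, B11=S
together the pool reaches 17 outcomes: B1=F, B3=T, B4=T, B4=F, B5=F, B6=T, B6=F, B7=T, B7=F, B8=S, B8=E, B9=T, B9=F, B10=T, B10=F, B11=S, B11=E
size 1 is not enough: best union over all size-1 subsets is 13/17
size 2 is not enough: best union over all size-2 subsets is 16/17
inputs {1, 6, 10} (size 3) cover everything; no size-3 subset with a lexicographically smaller index list covers all 17

Answer: 1, 6, 10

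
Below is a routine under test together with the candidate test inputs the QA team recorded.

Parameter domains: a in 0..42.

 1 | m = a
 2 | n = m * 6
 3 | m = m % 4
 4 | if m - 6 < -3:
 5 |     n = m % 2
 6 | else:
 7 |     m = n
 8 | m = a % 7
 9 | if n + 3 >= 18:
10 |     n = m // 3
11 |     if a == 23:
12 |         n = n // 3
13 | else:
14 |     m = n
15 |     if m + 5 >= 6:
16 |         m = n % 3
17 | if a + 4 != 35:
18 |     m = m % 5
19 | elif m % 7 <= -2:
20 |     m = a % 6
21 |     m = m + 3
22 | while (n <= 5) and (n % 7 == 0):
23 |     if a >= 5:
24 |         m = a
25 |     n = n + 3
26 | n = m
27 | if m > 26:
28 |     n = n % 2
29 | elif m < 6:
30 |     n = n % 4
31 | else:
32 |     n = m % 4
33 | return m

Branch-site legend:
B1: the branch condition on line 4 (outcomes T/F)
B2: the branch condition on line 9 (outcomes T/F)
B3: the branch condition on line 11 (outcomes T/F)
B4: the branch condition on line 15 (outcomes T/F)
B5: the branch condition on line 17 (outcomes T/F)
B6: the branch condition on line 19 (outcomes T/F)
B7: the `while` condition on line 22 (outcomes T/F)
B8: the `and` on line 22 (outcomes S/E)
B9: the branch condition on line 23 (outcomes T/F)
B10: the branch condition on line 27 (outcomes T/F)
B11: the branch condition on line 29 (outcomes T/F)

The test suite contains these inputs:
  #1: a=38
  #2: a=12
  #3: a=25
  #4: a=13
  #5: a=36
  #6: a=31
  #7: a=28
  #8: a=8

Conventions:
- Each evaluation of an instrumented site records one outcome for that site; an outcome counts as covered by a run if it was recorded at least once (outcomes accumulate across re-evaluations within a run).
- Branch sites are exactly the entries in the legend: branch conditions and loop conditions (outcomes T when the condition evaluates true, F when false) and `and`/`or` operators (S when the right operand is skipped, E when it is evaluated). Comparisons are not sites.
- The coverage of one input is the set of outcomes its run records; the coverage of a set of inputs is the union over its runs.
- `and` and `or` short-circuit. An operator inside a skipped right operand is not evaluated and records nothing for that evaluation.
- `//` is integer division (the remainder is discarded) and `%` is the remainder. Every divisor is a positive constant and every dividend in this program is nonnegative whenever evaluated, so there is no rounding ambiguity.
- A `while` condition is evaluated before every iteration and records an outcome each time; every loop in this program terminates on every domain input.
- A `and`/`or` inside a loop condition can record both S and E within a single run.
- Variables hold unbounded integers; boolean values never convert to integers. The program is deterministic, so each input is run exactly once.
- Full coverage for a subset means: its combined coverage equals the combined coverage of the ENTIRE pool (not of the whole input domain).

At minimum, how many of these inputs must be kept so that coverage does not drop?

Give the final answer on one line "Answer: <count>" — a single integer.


#1 (a=38) -> B1->T, B2->F, B4->F, B5->T, B8->E, B7->T, B9->T, B8->E, B7->F, B10->T; covered: B1=T, B2=F, B4=F, B5=T, B7=T, B7=F, B8=E, B9=T, B10=T
#2 (a=12) -> B1->T, B2->F, B4->F, B5->T, B8->E, B7->T, B9->T, B8->E, B7->F, B10->F, B11->F; covered: B1=T, B2=F, B4=F, B5=T, B7=T, B7=F, B8=E, B9=T, B10=F, B11=F
#3 (a=25) -> B1->T, B2->F, B4->T, B5->T, B8->E, B7->F, B10->F, B11->T; covered: B1=T, B2=F, B4=T, B5=T, B7=F, B8=E, B10=F, B11=T
#4 (a=13) -> B1->T, B2->F, B4->T, B5->T, B8->E, B7->F, B10->F, B11->T; covered: B1=T, B2=F, B4=T, B5=T, B7=F, B8=E, B10=F, B11=T
#5 (a=36) -> B1->T, B2->F, B4->F, B5->T, B8->E, B7->T, B9->T, B8->E, B7->F, B10->T; covered: B1=T, B2=F, B4=F, B5=T, B7=T, B7=F, B8=E, B9=T, B10=T
#6 (a=31) -> B1->F, B2->T, B3->F, B5->F, B6->F, B8->E, B7->F, B10->F, B11->T; covered: B1=F, B2=T, B3=F, B5=F, B6=F, B7=F, B8=E, B10=F, B11=T
#7 (a=28) -> B1->T, B2->F, B4->F, B5->T, B8->E, B7->T, B9->T, B8->E, B7->F, B10->T; covered: B1=T, B2=F, B4=F, B5=T, B7=T, B7=F, B8=E, B9=T, B10=T
#8 (a=8) -> B1->T, B2->F, B4->F, B5->T, B8->E, B7->T, B9->T, B8->E, B7->F, B10->F, B11->F; covered: B1=T, B2=F, B4=F, B5=T, B7=T, B7=F, B8=E, B9=T, B10=F, B11=F
pool-wide coverage (18 outcomes): B1=T, B1=F, B2=T, B2=F, B3=F, B4=T, B4=F, B5=T, B5=F, B6=F, B7=T, B7=F, B8=E, B9=T, B10=T, B10=F, B11=T, B11=F
checked all size-1 subsets: none covers 18 outcomes (max 10/18)
checked all size-2 subsets: none covers 18 outcomes (max 16/18)
checked all size-3 subsets: none covers 18 outcomes (max 17/18)
size 4: inputs {1, 2, 3, 6} cover all 18 outcomes, and no lexicographically smaller subset of this size does
Answer: 4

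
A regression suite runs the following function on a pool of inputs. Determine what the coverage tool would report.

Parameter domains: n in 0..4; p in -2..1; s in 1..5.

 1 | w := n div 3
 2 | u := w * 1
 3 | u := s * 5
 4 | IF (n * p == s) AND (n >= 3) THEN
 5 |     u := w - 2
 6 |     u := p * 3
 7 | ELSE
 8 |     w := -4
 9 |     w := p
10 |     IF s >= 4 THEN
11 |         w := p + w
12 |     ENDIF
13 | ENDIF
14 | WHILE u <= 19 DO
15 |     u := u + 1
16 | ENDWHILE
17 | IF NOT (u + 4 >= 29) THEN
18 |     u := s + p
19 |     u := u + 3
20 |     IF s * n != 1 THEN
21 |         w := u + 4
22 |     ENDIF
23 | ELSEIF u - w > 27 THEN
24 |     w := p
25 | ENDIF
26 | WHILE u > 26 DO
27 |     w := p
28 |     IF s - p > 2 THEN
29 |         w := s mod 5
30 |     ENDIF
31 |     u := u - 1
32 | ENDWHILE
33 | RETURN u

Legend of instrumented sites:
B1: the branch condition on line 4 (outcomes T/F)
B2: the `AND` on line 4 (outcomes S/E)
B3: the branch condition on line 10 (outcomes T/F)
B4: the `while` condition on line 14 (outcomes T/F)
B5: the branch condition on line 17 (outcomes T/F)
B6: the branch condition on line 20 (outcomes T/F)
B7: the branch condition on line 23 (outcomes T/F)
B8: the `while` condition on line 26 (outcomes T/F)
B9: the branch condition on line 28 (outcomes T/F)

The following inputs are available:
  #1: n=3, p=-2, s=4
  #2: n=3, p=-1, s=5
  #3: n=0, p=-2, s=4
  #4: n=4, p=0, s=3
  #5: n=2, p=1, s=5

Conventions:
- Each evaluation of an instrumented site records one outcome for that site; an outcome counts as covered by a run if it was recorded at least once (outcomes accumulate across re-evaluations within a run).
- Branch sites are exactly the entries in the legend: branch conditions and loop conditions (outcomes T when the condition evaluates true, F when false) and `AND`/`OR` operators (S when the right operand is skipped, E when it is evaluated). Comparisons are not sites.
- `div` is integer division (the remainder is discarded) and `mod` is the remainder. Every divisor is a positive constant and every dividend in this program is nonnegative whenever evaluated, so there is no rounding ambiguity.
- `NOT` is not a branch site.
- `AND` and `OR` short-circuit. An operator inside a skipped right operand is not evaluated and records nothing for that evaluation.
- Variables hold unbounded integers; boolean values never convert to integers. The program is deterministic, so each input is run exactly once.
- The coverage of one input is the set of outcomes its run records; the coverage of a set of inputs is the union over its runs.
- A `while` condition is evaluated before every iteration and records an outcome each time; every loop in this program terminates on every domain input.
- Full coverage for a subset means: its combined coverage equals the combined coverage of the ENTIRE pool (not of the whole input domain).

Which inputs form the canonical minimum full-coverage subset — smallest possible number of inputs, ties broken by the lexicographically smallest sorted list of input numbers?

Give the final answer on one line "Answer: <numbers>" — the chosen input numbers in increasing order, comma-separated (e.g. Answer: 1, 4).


input #1, n=3, p=-2, s=4: events B2->S, B1->F, B3->T, B4->F, B5->T, B6->T, B8->F; outcomes B1=F, B2=S, B3=T, B4=F, B5=T, B6=T, B8=F
input #2, n=3, p=-1, s=5: events B2->S, B1->F, B3->T, B4->F, B5->F, B7->F, B8->F; outcomes B1=F, B2=S, B3=T, B4=F, B5=F, B7=F, B8=F
input #3, n=0, p=-2, s=4: events B2->S, B1->F, B3->T, B4->F, B5->T, B6->T, B8->F; outcomes B1=F, B2=S, B3=T, B4=F, B5=T, B6=T, B8=F
input #4, n=4, p=0, s=3: events B2->S, B1->F, B3->F, B4->T, B4->T, B4->T, B4->T, B4->T, B4->F, B5->T, B6->T, B8->F; outcomes B1=F, B2=S, B3=F, B4=T, B4=F, B5=T, B6=T, B8=F
input #5, n=2, p=1, s=5: events B2->S, B1->F, B3->T, B4->F, B5->F, B7->F, B8->F; outcomes B1=F, B2=S, B3=T, B4=F, B5=F, B7=F, B8=F
union over all inputs: B1=F, B2=S, B3=T, B3=F, B4=T, B4=F, B5=T, B5=F, B6=T, B7=F, B8=F (11 outcomes)
size 1 is not enough: best union over all size-1 subsets is 8/11
at size 2, {2, 4} reaches all 11 outcomes; every lexicographically earlier size-2 subset fails
Answer: 2, 4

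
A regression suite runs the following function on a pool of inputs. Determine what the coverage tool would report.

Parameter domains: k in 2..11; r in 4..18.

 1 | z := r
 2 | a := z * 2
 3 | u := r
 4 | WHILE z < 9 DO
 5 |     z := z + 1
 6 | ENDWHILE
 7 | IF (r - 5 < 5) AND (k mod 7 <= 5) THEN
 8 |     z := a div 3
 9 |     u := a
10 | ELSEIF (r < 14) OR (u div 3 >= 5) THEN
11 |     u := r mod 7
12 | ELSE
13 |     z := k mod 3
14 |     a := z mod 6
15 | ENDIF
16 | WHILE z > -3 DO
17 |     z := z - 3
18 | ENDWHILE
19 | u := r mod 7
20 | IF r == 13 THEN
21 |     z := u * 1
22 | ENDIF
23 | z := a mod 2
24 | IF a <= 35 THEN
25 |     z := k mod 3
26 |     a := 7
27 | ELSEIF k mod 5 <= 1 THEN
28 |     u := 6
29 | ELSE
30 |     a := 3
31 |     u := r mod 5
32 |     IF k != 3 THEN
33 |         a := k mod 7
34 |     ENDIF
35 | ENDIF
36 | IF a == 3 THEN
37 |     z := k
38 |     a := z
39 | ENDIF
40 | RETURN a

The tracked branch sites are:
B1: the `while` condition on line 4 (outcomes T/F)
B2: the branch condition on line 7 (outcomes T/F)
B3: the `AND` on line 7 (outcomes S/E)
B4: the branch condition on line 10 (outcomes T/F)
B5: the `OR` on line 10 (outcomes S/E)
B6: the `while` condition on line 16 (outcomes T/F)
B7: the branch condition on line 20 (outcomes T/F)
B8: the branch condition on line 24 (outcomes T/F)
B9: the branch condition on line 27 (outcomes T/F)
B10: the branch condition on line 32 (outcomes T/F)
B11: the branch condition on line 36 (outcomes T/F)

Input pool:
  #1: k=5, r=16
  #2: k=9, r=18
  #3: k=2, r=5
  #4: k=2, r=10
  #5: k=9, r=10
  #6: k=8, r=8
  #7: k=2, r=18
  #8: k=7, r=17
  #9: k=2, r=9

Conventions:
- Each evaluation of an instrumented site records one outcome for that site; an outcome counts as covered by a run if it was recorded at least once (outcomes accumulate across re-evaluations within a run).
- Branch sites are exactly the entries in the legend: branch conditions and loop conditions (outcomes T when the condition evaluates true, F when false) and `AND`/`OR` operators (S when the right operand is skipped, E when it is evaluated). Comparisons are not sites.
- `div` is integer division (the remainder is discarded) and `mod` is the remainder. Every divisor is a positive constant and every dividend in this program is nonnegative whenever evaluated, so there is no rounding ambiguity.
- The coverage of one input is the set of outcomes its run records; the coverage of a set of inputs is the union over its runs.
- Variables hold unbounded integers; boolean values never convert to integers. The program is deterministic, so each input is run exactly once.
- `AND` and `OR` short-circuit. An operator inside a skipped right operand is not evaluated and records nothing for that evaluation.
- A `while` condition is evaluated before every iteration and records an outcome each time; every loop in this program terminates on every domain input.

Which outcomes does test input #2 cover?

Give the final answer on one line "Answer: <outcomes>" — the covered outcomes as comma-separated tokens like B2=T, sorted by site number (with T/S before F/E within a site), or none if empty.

Running input #2 (k=9, r=18), event by event:
  B1->F, B3->S, B2->F, B5->E, B4->T, B6->T, B6->T, B6->T, B6->T, B6->T
  B6->T, B6->T, B6->F, B7->F, B8->F, B9->F, B10->T, B11->F
collecting distinct outcomes: B1=F, B2=F, B3=S, B4=T, B5=E, B6=T, B6=F, B7=F, B8=F, B9=F, B10=T, B11=F

Answer: B1=F, B2=F, B3=S, B4=T, B5=E, B6=T, B6=F, B7=F, B8=F, B9=F, B10=T, B11=F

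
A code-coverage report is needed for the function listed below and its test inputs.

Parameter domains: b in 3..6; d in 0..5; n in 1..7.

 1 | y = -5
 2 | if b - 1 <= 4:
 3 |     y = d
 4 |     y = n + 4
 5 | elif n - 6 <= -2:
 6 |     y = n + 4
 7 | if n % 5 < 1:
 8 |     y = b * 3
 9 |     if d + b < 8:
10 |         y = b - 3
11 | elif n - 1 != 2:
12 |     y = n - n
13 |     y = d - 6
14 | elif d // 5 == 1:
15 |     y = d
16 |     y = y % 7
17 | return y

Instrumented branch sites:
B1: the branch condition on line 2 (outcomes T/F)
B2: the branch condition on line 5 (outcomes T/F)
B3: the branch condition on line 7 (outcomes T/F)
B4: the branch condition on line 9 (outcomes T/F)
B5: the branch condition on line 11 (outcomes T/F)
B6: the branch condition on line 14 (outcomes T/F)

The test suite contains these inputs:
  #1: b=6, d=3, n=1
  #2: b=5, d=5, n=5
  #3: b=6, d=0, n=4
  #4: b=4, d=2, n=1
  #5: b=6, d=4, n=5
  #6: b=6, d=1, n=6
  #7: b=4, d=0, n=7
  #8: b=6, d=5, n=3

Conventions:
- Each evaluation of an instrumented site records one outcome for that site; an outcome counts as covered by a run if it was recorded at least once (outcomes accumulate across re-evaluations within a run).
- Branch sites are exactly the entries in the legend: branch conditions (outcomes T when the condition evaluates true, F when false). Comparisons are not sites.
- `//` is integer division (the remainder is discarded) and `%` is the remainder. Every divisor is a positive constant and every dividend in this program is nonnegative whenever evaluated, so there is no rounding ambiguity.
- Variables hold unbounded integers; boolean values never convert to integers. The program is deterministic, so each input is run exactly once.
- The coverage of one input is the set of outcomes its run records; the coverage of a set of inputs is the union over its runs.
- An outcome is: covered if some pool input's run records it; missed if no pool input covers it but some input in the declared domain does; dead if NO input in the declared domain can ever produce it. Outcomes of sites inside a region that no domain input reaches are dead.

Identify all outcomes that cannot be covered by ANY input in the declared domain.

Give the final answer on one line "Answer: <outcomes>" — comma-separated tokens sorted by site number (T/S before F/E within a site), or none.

exhaustive pass over the 168-input domain:
  reachable outcomes have witnesses, e.g. B1=T (e.g. b=3, d=0, n=1), B1=F (e.g. b=6, d=0, n=1), B2=T (e.g. b=6, d=0, n=1), B2=F (e.g. b=6, d=0, n=5)

Answer: none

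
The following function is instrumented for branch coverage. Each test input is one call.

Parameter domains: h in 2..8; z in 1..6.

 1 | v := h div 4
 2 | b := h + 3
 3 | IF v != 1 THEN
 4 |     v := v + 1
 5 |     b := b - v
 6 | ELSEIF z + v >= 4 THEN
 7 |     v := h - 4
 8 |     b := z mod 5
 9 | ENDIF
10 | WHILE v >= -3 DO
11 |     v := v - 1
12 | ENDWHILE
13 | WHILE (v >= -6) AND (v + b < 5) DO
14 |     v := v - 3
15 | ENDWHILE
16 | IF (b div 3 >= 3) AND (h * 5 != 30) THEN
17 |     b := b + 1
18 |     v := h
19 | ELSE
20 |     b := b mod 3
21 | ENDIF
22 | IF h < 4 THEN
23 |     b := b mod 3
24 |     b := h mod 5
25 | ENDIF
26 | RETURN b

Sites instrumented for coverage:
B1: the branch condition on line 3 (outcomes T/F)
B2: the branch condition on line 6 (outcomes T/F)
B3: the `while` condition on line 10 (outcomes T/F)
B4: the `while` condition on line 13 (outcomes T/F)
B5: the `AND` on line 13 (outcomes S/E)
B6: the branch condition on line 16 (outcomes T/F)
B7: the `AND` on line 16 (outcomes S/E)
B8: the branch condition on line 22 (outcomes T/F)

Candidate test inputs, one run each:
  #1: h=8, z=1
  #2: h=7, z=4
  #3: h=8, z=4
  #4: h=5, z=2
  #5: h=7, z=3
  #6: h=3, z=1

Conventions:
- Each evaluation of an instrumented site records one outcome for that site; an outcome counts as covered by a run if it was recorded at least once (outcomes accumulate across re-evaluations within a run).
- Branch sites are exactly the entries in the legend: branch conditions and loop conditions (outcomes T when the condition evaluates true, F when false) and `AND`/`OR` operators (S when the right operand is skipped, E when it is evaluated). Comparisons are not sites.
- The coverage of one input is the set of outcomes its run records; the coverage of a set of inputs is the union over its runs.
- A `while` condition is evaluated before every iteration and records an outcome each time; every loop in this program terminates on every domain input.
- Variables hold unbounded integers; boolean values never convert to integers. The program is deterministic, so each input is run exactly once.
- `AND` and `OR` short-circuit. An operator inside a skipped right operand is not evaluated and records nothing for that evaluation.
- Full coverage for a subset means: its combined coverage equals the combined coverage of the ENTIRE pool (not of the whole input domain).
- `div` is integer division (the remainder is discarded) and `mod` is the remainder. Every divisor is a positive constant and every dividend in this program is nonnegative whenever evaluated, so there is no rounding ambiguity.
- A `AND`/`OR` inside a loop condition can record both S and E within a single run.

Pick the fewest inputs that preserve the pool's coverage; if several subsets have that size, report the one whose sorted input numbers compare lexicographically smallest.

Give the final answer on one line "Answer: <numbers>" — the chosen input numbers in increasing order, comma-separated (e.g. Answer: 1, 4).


run #1 (h=8, z=1) runs B1->T, B3->T, B3->T, B3->T, B3->T, B3->T, B3->T, B3->T, B3->F, B5->E, B4->T, B5->S, B4->F, B7->S, ...; records B1=T, B3=T, B3=F, B4=T, B4=F, B5=S, B5=E, B6=F, B7=S, B8=F
run #2 (h=7, z=4) runs B1->F, B2->T, B3->T, B3->T, B3->T, B3->T, B3->T, B3->T, B3->T, B3->F, B5->E, B4->T, B5->S, B4->F, ...; records B1=F, B2=T, B3=T, B3=F, B4=T, B4=F, B5=S, B5=E, B6=F, B7=S, B8=F
run #3 (h=8, z=4) runs B1->T, B3->T, B3->T, B3->T, B3->T, B3->T, B3->T, B3->T, B3->F, B5->E, B4->T, B5->S, B4->F, B7->S, ...; records B1=T, B3=T, B3=F, B4=T, B4=F, B5=S, B5=E, B6=F, B7=S, B8=F
run #4 (h=5, z=2) runs B1->F, B2->F, B3->T, B3->T, B3->T, B3->T, B3->T, B3->F, B5->E, B4->T, B5->S, B4->F, B7->S, B6->F, ...; records B1=F, B2=F, B3=T, B3=F, B4=T, B4=F, B5=S, B5=E, B6=F, B7=S, B8=F
run #5 (h=7, z=3) runs B1->F, B2->T, B3->T, B3->T, B3->T, B3->T, B3->T, B3->T, B3->T, B3->F, B5->E, B4->T, B5->S, B4->F, ...; records B1=F, B2=T, B3=T, B3=F, B4=T, B4=F, B5=S, B5=E, B6=F, B7=S, B8=F
run #6 (h=3, z=1) runs B1->T, B3->T, B3->T, B3->T, B3->T, B3->T, B3->F, B5->E, B4->T, B5->S, B4->F, B7->S, B6->F, B8->T; records B1=T, B3=T, B3=F, B4=T, B4=F, B5=S, B5=E, B6=F, B7=S, B8=T
together the pool reaches 14 outcomes: B1=T, B1=F, B2=T, B2=F, B3=T, B3=F, B4=T, B4=F, B5=S, B5=E, B6=F, B7=S, B8=T, B8=F
no size-1 subset reaches all 14 outcomes (best union: 11/14)
no size-2 subset reaches all 14 outcomes (best union: 13/14)
the canonical winner is {2, 4, 6}: size 3, full 14-outcome coverage, earliest index list among size-3 covers
Answer: 2, 4, 6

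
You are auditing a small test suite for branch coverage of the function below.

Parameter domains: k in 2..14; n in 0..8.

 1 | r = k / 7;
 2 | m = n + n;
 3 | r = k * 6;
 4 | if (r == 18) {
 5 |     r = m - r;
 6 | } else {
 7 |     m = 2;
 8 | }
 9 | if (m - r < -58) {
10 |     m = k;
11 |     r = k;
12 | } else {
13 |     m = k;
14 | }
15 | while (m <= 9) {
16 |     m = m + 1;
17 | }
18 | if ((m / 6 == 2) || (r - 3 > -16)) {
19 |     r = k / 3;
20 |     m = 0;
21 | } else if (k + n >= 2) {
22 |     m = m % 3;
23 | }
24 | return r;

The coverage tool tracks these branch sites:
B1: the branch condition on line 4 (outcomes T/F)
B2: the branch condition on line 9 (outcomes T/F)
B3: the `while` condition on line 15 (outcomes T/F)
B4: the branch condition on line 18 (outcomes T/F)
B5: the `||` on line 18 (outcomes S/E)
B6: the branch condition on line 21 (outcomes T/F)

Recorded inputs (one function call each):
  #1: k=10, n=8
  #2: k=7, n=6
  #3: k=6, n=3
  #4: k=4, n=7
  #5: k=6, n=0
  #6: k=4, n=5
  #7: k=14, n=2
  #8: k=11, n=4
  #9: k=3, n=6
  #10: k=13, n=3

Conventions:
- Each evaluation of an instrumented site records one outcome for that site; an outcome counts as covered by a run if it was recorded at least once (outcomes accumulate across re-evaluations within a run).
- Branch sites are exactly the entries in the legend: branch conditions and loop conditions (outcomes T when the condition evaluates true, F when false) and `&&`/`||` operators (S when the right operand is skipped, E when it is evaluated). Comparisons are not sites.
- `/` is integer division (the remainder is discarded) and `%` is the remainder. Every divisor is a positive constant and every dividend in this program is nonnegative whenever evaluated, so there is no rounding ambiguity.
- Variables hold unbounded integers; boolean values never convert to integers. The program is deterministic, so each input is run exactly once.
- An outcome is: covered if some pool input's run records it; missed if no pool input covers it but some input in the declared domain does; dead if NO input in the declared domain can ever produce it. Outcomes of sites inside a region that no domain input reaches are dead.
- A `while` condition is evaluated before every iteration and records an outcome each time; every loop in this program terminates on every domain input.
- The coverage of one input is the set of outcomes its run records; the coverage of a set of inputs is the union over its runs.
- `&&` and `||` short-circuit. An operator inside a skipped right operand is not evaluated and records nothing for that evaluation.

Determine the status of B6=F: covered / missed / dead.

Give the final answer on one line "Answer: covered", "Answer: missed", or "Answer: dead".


no pool input records B6=F
checking all 117 inputs in the declared domain: B6=F is never recorded -> dead
Answer: dead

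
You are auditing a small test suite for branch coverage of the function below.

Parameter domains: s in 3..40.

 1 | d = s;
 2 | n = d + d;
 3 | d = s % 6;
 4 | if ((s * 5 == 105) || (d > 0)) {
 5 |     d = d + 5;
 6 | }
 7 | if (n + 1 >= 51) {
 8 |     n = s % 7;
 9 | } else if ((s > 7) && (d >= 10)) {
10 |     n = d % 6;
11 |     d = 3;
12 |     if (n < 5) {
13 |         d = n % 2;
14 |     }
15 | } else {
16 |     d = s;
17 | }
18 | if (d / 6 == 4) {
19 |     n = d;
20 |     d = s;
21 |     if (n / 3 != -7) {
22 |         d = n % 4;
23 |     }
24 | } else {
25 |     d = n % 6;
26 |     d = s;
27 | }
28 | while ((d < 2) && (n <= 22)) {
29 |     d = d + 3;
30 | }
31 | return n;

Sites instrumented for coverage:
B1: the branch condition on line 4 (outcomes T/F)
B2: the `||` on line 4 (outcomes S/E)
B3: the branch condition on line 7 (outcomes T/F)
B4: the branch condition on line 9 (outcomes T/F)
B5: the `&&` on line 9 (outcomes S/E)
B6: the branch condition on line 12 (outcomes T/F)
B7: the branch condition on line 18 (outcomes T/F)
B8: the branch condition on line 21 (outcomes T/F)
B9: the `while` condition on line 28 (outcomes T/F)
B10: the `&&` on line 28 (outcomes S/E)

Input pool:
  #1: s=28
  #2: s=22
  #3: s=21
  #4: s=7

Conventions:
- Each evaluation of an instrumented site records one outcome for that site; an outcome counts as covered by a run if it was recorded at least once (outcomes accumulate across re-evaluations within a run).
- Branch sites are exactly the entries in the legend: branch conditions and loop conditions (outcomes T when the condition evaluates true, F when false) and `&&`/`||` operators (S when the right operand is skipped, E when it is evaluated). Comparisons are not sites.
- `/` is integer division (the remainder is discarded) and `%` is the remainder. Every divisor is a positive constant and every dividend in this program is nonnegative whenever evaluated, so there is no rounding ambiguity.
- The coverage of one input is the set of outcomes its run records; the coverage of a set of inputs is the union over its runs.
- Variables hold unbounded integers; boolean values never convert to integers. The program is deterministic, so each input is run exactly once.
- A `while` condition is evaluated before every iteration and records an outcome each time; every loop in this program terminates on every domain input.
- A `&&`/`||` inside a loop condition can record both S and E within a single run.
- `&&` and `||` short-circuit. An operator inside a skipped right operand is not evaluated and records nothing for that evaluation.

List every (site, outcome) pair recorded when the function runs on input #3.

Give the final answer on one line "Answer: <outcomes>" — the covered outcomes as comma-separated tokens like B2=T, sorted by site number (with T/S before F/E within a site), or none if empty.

Event log for input #3 (s=21):
  B2->S, B1->T, B3->F, B5->E, B4->F, B7->F, B10->S, B9->F
collecting distinct outcomes: B1=T, B2=S, B3=F, B4=F, B5=E, B7=F, B9=F, B10=S

Answer: B1=T, B2=S, B3=F, B4=F, B5=E, B7=F, B9=F, B10=S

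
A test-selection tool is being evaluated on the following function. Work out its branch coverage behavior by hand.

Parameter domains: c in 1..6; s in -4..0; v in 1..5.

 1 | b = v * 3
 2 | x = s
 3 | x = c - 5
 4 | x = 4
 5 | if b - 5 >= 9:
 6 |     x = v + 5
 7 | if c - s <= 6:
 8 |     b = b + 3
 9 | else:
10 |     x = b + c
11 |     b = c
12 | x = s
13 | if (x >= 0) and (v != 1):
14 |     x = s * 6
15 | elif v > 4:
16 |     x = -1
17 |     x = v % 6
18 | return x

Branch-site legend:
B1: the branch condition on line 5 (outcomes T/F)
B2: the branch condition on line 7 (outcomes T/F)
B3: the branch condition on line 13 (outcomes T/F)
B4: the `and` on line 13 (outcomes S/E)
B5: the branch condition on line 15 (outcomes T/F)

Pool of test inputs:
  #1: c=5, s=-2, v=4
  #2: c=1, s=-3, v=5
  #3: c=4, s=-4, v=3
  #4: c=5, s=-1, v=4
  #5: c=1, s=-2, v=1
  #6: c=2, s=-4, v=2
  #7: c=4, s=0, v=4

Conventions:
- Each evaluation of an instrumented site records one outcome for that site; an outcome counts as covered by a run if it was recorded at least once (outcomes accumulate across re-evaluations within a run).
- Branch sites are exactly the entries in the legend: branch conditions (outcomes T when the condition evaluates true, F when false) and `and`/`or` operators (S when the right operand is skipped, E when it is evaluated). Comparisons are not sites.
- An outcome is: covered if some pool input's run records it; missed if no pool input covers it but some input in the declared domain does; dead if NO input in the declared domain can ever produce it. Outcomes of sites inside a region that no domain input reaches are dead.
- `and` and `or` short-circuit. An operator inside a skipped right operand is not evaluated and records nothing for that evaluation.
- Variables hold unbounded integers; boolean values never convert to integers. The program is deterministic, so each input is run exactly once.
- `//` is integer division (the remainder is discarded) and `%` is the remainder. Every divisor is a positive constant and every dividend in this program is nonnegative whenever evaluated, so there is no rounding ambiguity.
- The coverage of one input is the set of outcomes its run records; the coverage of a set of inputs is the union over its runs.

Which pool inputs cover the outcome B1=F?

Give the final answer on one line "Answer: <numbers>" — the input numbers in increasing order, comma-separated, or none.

input #1 (c=5, s=-2, v=4): records B1=F
input #2 (c=1, s=-3, v=5): does not record B1=F
input #3 (c=4, s=-4, v=3): records B1=F
input #4 (c=5, s=-1, v=4): records B1=F
input #5 (c=1, s=-2, v=1): records B1=F
input #6 (c=2, s=-4, v=2): records B1=F
input #7 (c=4, s=0, v=4): records B1=F

Answer: 1, 3, 4, 5, 6, 7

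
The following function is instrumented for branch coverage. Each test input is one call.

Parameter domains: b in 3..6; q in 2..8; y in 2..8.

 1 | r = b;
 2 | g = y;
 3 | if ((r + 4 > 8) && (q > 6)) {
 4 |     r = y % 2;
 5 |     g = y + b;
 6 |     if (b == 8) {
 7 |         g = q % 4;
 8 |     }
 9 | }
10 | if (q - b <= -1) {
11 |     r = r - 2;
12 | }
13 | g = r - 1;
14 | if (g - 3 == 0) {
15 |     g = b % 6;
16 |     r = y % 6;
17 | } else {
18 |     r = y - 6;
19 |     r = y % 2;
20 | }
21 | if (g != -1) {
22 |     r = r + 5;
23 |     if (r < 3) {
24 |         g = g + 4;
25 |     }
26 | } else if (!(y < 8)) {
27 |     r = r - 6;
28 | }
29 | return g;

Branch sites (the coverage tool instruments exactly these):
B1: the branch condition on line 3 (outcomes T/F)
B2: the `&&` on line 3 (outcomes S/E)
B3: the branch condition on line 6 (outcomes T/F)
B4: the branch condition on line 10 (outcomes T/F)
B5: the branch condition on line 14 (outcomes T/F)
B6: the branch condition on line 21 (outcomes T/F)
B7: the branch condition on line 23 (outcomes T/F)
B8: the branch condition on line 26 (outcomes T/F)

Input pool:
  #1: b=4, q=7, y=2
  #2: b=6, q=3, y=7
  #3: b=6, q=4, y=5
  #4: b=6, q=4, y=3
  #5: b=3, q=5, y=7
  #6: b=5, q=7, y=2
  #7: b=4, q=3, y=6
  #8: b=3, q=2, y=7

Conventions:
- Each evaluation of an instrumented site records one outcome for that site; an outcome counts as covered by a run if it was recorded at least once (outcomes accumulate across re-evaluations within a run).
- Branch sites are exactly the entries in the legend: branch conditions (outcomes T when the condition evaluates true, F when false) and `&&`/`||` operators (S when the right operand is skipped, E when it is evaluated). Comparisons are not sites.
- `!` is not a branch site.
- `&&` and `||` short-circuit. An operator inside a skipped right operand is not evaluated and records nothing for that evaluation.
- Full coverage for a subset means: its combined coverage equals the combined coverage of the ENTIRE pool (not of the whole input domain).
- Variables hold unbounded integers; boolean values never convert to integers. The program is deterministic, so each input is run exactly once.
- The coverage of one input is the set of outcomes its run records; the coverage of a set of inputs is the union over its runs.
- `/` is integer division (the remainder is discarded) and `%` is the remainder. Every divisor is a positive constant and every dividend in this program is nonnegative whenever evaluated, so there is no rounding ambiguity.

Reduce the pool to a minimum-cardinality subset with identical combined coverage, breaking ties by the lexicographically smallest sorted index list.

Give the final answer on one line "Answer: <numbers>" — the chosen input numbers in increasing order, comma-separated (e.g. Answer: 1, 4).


input #1, b=4, q=7, y=2: outcomes B1=F, B2=S, B4=F, B5=T, B6=T, B7=F
input #2, b=6, q=3, y=7: outcomes B1=F, B2=E, B4=T, B5=T, B6=T, B7=F
input #3, b=6, q=4, y=5: outcomes B1=F, B2=E, B4=T, B5=T, B6=T, B7=F
input #4, b=6, q=4, y=3: outcomes B1=F, B2=E, B4=T, B5=T, B6=T, B7=F
input #5, b=3, q=5, y=7: outcomes B1=F, B2=S, B4=F, B5=F, B6=T, B7=F
input #6, b=5, q=7, y=2: outcomes B1=T, B2=E, B3=F, B4=F, B5=F, B6=F, B8=F
input #7, b=4, q=3, y=6: outcomes B1=F, B2=S, B4=T, B5=F, B6=T, B7=F
input #8, b=3, q=2, y=7: outcomes B1=F, B2=S, B4=T, B5=F, B6=T, B7=F
union over all inputs: B1=T, B1=F, B2=S, B2=E, B3=F, B4=T, B4=F, B5=T, B5=F, B6=T, B6=F, B7=F, B8=F (13 outcomes)
checked all size-1 subsets: none covers 13 outcomes (max 7/13)
checked all size-2 subsets: none covers 13 outcomes (max 12/13)
inputs {1, 2, 6} (size 3) cover everything; no size-3 subset with a lexicographically smaller index list covers all 13
Answer: 1, 2, 6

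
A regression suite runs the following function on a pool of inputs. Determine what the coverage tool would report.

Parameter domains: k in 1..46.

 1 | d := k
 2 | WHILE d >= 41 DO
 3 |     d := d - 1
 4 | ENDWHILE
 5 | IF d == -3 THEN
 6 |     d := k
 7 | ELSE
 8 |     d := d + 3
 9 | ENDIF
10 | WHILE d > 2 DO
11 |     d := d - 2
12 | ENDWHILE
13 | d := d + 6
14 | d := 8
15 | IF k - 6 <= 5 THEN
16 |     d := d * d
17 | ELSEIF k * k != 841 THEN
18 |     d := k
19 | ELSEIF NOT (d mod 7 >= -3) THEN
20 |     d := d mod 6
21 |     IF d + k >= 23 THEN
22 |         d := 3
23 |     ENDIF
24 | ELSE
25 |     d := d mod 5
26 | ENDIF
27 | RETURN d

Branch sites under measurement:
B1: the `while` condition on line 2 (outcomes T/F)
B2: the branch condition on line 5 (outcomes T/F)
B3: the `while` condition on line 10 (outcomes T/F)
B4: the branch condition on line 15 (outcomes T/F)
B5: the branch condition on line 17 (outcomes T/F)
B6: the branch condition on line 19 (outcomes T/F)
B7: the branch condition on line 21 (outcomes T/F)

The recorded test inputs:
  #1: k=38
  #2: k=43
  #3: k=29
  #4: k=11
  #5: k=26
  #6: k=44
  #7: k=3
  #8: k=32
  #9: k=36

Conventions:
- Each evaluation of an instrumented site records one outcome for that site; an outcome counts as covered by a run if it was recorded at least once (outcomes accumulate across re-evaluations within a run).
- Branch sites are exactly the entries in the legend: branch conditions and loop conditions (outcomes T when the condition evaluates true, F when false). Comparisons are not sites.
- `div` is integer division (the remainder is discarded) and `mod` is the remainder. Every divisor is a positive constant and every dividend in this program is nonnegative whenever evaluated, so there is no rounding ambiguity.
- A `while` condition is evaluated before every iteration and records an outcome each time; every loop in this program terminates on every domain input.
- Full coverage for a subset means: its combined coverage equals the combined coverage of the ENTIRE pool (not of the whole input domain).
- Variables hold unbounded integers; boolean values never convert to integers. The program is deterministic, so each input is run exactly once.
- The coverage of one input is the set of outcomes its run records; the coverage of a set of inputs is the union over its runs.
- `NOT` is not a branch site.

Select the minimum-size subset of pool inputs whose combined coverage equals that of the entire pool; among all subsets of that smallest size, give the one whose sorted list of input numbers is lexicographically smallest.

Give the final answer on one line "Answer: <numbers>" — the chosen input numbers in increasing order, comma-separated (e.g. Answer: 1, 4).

#1 (k=38) -> B1->F, B2->F, B3->T, B3->T, B3->T, B3->T, B3->T, B3->T, B3->T, B3->T, B3->T, B3->T, B3->T, B3->T, ...; covered: B1=F, B2=F, B3=T, B3=F, B4=F, B5=T
#2 (k=43) -> B1->T, B1->T, B1->T, B1->F, B2->F, B3->T, B3->T, B3->T, B3->T, B3->T, B3->T, B3->T, B3->T, B3->T, ...; covered: B1=T, B1=F, B2=F, B3=T, B3=F, B4=F, B5=T
#3 (k=29) -> B1->F, B2->F, B3->T, B3->T, B3->T, B3->T, B3->T, B3->T, B3->T, B3->T, B3->T, B3->T, B3->T, B3->T, ...; covered: B1=F, B2=F, B3=T, B3=F, B4=F, B5=F, B6=F
#4 (k=11) -> B1->F, B2->F, B3->T, B3->T, B3->T, B3->T, B3->T, B3->T, B3->F, B4->T; covered: B1=F, B2=F, B3=T, B3=F, B4=T
#5 (k=26) -> B1->F, B2->F, B3->T, B3->T, B3->T, B3->T, B3->T, B3->T, B3->T, B3->T, B3->T, B3->T, B3->T, B3->T, ...; covered: B1=F, B2=F, B3=T, B3=F, B4=F, B5=T
#6 (k=44) -> B1->T, B1->T, B1->T, B1->T, B1->F, B2->F, B3->T, B3->T, B3->T, B3->T, B3->T, B3->T, B3->T, B3->T, ...; covered: B1=T, B1=F, B2=F, B3=T, B3=F, B4=F, B5=T
#7 (k=3) -> B1->F, B2->F, B3->T, B3->T, B3->F, B4->T; covered: B1=F, B2=F, B3=T, B3=F, B4=T
#8 (k=32) -> B1->F, B2->F, B3->T, B3->T, B3->T, B3->T, B3->T, B3->T, B3->T, B3->T, B3->T, B3->T, B3->T, B3->T, ...; covered: B1=F, B2=F, B3=T, B3=F, B4=F, B5=T
#9 (k=36) -> B1->F, B2->F, B3->T, B3->T, B3->T, B3->T, B3->T, B3->T, B3->T, B3->T, B3->T, B3->T, B3->T, B3->T, ...; covered: B1=F, B2=F, B3=T, B3=F, B4=F, B5=T
union over all inputs: B1=T, B1=F, B2=F, B3=T, B3=F, B4=T, B4=F, B5=T, B5=F, B6=F (10 outcomes)
size 1 is not enough: best union over all size-1 subsets is 7/10
size 2 is not enough: best union over all size-2 subsets is 9/10
inputs {2, 3, 4} (size 3) cover everything; no size-3 subset with a lexicographically smaller index list covers all 10

Answer: 2, 3, 4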